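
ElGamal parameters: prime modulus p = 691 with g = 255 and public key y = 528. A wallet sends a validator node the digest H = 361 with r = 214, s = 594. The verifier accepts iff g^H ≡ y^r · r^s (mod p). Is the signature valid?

invalid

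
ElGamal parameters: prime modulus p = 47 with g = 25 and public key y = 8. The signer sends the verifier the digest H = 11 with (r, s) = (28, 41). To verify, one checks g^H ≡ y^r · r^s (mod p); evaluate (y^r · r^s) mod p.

28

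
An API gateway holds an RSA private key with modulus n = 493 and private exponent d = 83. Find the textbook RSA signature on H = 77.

H^83 mod 493 = 287

287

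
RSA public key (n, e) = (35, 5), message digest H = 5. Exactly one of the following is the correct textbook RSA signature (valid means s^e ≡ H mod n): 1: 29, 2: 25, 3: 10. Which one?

3

Candidate 1: 29^5 mod 35 = 29
Candidate 2: 25^5 mod 35 = 30
Candidate 3: 10^5 mod 35 = 5
  → matches H = 5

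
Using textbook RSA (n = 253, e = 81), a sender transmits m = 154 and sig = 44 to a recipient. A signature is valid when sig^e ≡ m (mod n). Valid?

no

Squares mod 253: sig^1≡44, sig^2≡165, sig^4≡154, sig^8≡187, sig^16≡55, sig^32≡242, sig^64≡121
81 = 64 + 16 + 1, so sig^81 ≡ 121·55·44 ≡ 99 (mod 253)
sig^81 mod 253 = 99, but m = 154.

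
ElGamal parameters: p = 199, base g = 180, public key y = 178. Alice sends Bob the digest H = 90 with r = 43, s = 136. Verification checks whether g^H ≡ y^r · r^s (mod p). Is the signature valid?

Left side g^H mod p:
180^2 = 32400 ≡ 162
180^4 ≡ 162^2 = 26244 ≡ 175
180^8 ≡ 175^2 = 30625 ≡ 178
180^16 ≡ 178^2 = 31684 ≡ 43
180^32 ≡ 43^2 = 1849 ≡ 58
180^64 ≡ 58^2 = 3364 ≡ 180
90 = 64 + 16 + 8 + 2, so 180^90 ≡ 180·43·178·162 ≡ 1 (mod 199)
Right side y^r · r^s mod p:
178^2 = 31684 ≡ 43
178^4 ≡ 43^2 = 1849 ≡ 58
178^8 ≡ 58^2 = 3364 ≡ 180
178^16 ≡ 180^2 = 32400 ≡ 162
178^32 ≡ 162^2 = 26244 ≡ 175
43 = 32 + 8 + 2 + 1, so 178^43 ≡ 175·180·43·178 ≡ 162 (mod 199)
43^2 = 1849 ≡ 58
43^4 ≡ 58^2 = 3364 ≡ 180
43^8 ≡ 180^2 = 32400 ≡ 162
43^16 ≡ 162^2 = 26244 ≡ 175
43^32 ≡ 175^2 = 30625 ≡ 178
43^64 ≡ 178^2 = 31684 ≡ 43
43^128 ≡ 43^2 = 1849 ≡ 58
136 = 128 + 8, so 43^136 ≡ 58·162 ≡ 43 (mod 199)
162·43 = 6966 ≡ 1 (mod 199)
1 ≡ 1 (mod 199), so the signature is genuine.

valid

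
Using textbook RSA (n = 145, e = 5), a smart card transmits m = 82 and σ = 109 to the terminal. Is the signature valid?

invalid

σ^2 ≡ 109^2 = 11881 ≡ 136
σ^4 ≡ 136^2 = 18496 ≡ 81
5 = 4 + 1, so σ^5 ≡ 81·109 ≡ 129 (mod 145)
The recovered value 129 does not match the digest 82.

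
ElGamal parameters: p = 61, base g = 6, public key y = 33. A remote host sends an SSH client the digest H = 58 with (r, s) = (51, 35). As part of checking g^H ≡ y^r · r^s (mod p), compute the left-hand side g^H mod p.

39

Squares mod 61: 6^1≡6, 6^2≡36, 6^4≡15, 6^8≡42, 6^16≡56, 6^32≡25
58 = 32 + 16 + 8 + 2, so 6^58 ≡ 25·56·42·36 ≡ 39 (mod 61)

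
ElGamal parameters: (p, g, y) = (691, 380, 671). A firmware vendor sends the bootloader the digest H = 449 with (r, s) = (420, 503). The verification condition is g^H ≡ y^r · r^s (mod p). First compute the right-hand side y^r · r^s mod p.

163

671^2 = 450241 ≡ 400
671^4 ≡ 400^2 = 160000 ≡ 379
671^8 ≡ 379^2 = 143641 ≡ 604
671^16 ≡ 604^2 = 364816 ≡ 659
671^32 ≡ 659^2 = 434281 ≡ 333
671^64 ≡ 333^2 = 110889 ≡ 329
671^128 ≡ 329^2 = 108241 ≡ 445
671^256 ≡ 445^2 = 198025 ≡ 399
420 = 256 + 128 + 32 + 4, so 671^420 ≡ 399·445·333·379 ≡ 271 (mod 691)
420^2 = 176400 ≡ 195
420^4 ≡ 195^2 = 38025 ≡ 20
420^8 ≡ 20^2 = 400
420^16 ≡ 400^2 = 160000 ≡ 379
420^32 ≡ 379^2 = 143641 ≡ 604
420^64 ≡ 604^2 = 364816 ≡ 659
420^128 ≡ 659^2 = 434281 ≡ 333
420^256 ≡ 333^2 = 110889 ≡ 329
503 = 256 + 128 + 64 + 32 + 16 + 4 + 2 + 1, so 420^503 ≡ 329·333·659·604·379·20·195·420 ≡ 21 (mod 691)
y^r · r^s ≡ 271·21 = 5691 ≡ 163 (mod 691)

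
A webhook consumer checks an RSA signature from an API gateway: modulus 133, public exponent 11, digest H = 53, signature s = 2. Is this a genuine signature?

genuine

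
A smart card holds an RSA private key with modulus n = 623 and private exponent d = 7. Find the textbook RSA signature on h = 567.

Squares mod 623: h^1≡567, h^2≡21, h^4≡441
7 = 4 + 2 + 1, so h^7 ≡ 441·21·567 ≡ 343 (mod 623)

343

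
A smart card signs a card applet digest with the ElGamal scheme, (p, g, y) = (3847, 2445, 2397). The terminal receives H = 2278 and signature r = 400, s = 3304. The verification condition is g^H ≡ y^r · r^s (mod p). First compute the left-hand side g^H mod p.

1266

2445^2 = 5978025 ≡ 3634
2445^4 ≡ 3634^2 = 13205956 ≡ 3052
2445^8 ≡ 3052^2 = 9314704 ≡ 1117
2445^16 ≡ 1117^2 = 1247689 ≡ 1261
2445^32 ≡ 1261^2 = 1590121 ≡ 1310
2445^64 ≡ 1310^2 = 1716100 ≡ 338
2445^128 ≡ 338^2 = 114244 ≡ 2681
2445^256 ≡ 2681^2 = 7187761 ≡ 1565
2445^512 ≡ 1565^2 = 2449225 ≡ 2533
2445^1024 ≡ 2533^2 = 6416089 ≡ 3140
2445^2048 ≡ 3140^2 = 9859600 ≡ 3586
2278 = 2048 + 128 + 64 + 32 + 4 + 2, so 2445^2278 ≡ 3586·2681·338·1310·3052·3634 ≡ 1266 (mod 3847)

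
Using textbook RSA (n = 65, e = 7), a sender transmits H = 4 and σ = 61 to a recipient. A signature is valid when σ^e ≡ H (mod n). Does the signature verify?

does not verify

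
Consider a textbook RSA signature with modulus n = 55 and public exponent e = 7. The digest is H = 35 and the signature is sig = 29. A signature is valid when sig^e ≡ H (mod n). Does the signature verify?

does not verify

sig^2 ≡ 29^2 = 841 ≡ 16
sig^4 ≡ 16^2 = 256 ≡ 36
7 = 4 + 2 + 1, so sig^7 ≡ 36·16·29 ≡ 39 (mod 55)
The recovered value 39 does not match the digest 35.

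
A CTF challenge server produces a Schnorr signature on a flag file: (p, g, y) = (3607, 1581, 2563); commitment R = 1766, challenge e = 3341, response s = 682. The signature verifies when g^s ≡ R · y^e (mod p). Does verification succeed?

g^s mod p:
1581^682 mod 3607 = 442
R · y^e mod p:
2563^3341 mod 3607 = 1776
1766·1776 = 3136416 ≡ 1933 (mod 3607)
442 ≠ 1933; the check fails.

fails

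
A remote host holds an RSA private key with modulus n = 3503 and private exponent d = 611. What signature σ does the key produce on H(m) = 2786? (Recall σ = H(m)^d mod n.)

(H(m))^2 ≡ 2786^2 = 7761796 ≡ 2651
(H(m))^4 ≡ 2651^2 = 7027801 ≡ 783
(H(m))^8 ≡ 783^2 = 613089 ≡ 64
(H(m))^16 ≡ 64^2 = 4096 ≡ 593
(H(m))^32 ≡ 593^2 = 351649 ≡ 1349
(H(m))^64 ≡ 1349^2 = 1819801 ≡ 1744
(H(m))^128 ≡ 1744^2 = 3041536 ≡ 932
(H(m))^256 ≡ 932^2 = 868624 ≡ 3383
(H(m))^512 ≡ 3383^2 = 11444689 ≡ 388
611 = 512 + 64 + 32 + 2 + 1, so (H(m))^611 ≡ 388·1744·1349·2651·2786 ≡ 3344 (mod 3503)

3344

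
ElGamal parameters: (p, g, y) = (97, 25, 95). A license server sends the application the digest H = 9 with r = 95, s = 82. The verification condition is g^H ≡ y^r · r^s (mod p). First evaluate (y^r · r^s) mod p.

27

95^2 = 9025 ≡ 4
95^4 ≡ 4^2 = 16
95^8 ≡ 16^2 = 256 ≡ 62
95^16 ≡ 62^2 = 3844 ≡ 61
95^32 ≡ 61^2 = 3721 ≡ 35
95^64 ≡ 35^2 = 1225 ≡ 61
95 = 64 + 16 + 8 + 4 + 2 + 1, so 95^95 ≡ 61·61·62·16·4·95 ≡ 48 (mod 97)
95^2 = 9025 ≡ 4
95^4 ≡ 4^2 = 16
95^8 ≡ 16^2 = 256 ≡ 62
95^16 ≡ 62^2 = 3844 ≡ 61
95^32 ≡ 61^2 = 3721 ≡ 35
95^64 ≡ 35^2 = 1225 ≡ 61
82 = 64 + 16 + 2, so 95^82 ≡ 61·61·4 ≡ 43 (mod 97)
y^r · r^s ≡ 48·43 = 2064 ≡ 27 (mod 97)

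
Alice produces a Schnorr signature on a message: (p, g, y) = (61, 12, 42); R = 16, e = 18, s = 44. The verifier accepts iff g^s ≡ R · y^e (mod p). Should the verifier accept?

g^s mod p:
Squares mod 61: 12^1≡12, 12^2≡22, 12^4≡57, 12^8≡16, 12^16≡12, 12^32≡22
44 = 32 + 8 + 4, so 12^44 ≡ 22·16·57 ≡ 56 (mod 61)
R · y^e mod p:
Squares mod 61: 42^1≡42, 42^2≡56, 42^4≡25, 42^8≡15, 42^16≡42
18 = 16 + 2, so 42^18 ≡ 42·56 ≡ 34 (mod 61)
16·34 = 544 ≡ 56 (mod 61)
56 ≡ 56 (mod 61); signature holds.

accept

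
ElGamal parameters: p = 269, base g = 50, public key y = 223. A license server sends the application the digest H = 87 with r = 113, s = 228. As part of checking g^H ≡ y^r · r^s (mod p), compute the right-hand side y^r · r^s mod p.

181

223^2 = 49729 ≡ 233
223^4 ≡ 233^2 = 54289 ≡ 220
223^8 ≡ 220^2 = 48400 ≡ 249
223^16 ≡ 249^2 = 62001 ≡ 131
223^32 ≡ 131^2 = 17161 ≡ 214
223^64 ≡ 214^2 = 45796 ≡ 66
113 = 64 + 32 + 16 + 1, so 223^113 ≡ 66·214·131·223 ≡ 107 (mod 269)
113^2 = 12769 ≡ 126
113^4 ≡ 126^2 = 15876 ≡ 5
113^8 ≡ 5^2 = 25
113^16 ≡ 25^2 = 625 ≡ 87
113^32 ≡ 87^2 = 7569 ≡ 37
113^64 ≡ 37^2 = 1369 ≡ 24
113^128 ≡ 24^2 = 576 ≡ 38
228 = 128 + 64 + 32 + 4, so 113^228 ≡ 38·24·37·5 ≡ 57 (mod 269)
y^r · r^s ≡ 107·57 = 6099 ≡ 181 (mod 269)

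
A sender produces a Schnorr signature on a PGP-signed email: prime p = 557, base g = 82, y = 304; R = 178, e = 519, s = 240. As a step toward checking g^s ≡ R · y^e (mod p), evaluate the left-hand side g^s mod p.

141

82^2 = 6724 ≡ 40
82^4 ≡ 40^2 = 1600 ≡ 486
82^8 ≡ 486^2 = 236196 ≡ 28
82^16 ≡ 28^2 = 784 ≡ 227
82^32 ≡ 227^2 = 51529 ≡ 285
82^64 ≡ 285^2 = 81225 ≡ 460
82^128 ≡ 460^2 = 211600 ≡ 497
240 = 128 + 64 + 32 + 16, so 82^240 ≡ 497·460·285·227 ≡ 141 (mod 557)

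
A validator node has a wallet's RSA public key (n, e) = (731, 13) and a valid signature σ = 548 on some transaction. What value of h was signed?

Squares mod 731: σ^1≡548, σ^2≡594, σ^4≡494, σ^8≡613
13 = 8 + 4 + 1, so σ^13 ≡ 613·494·548 ≡ 684 (mod 731)

684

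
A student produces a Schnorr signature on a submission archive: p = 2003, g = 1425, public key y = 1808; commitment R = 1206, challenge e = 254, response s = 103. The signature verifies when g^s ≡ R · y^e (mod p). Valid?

no

g^s mod p:
1425^2 = 2030625 ≡ 1586
1425^4 ≡ 1586^2 = 2515396 ≡ 1631
1425^8 ≡ 1631^2 = 2660161 ≡ 177
1425^16 ≡ 177^2 = 31329 ≡ 1284
1425^32 ≡ 1284^2 = 1648656 ≡ 187
1425^64 ≡ 187^2 = 34969 ≡ 918
103 = 64 + 32 + 4 + 2 + 1, so 1425^103 ≡ 918·187·1631·1586·1425 ≡ 1512 (mod 2003)
R · y^e mod p:
1808^2 = 3268864 ≡ 1971
1808^4 ≡ 1971^2 = 3884841 ≡ 1024
1808^8 ≡ 1024^2 = 1048576 ≡ 1007
1808^16 ≡ 1007^2 = 1014049 ≡ 531
1808^32 ≡ 531^2 = 281961 ≡ 1541
1808^64 ≡ 1541^2 = 2374681 ≡ 1126
1808^128 ≡ 1126^2 = 1267876 ≡ 1980
254 = 128 + 64 + 32 + 16 + 8 + 4 + 2, so 1808^254 ≡ 1980·1126·1541·531·1007·1024·1971 ≡ 672 (mod 2003)
1206·672 = 810432 ≡ 1220 (mod 2003)
1512 ≠ 1220; the check fails.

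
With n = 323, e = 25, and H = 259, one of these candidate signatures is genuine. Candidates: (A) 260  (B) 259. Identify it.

Candidate A: 260^2 = 67600 ≡ 93; 260^4 ≡ 93^2 = 8649 ≡ 251; 260^8 ≡ 251^2 = 63001 ≡ 16; 260^16 ≡ 16^2 = 256; 25 = 16 + 8 + 1, so 260^25 ≡ 256·16·260 ≡ 29 (mod 323)
Candidate B: 259^2 = 67081 ≡ 220; 259^4 ≡ 220^2 = 48400 ≡ 273; 259^8 ≡ 273^2 = 74529 ≡ 239; 259^16 ≡ 239^2 = 57121 ≡ 273; 25 = 16 + 8 + 1, so 259^25 ≡ 273·239·259 ≡ 259 (mod 323)
  → matches H = 259

B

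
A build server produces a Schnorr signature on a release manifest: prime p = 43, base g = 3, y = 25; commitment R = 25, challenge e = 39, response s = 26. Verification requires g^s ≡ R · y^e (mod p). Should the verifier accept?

g^s mod p:
3^2 = 9
3^4 ≡ 9^2 = 81 ≡ 38
3^8 ≡ 38^2 = 1444 ≡ 25
3^16 ≡ 25^2 = 625 ≡ 23
26 = 16 + 8 + 2, so 3^26 ≡ 23·25·9 ≡ 15 (mod 43)
R · y^e mod p:
25^2 = 625 ≡ 23
25^4 ≡ 23^2 = 529 ≡ 13
25^8 ≡ 13^2 = 169 ≡ 40
25^16 ≡ 40^2 = 1600 ≡ 9
25^32 ≡ 9^2 = 81 ≡ 38
39 = 32 + 4 + 2 + 1, so 25^39 ≡ 38·13·23·25 ≡ 35 (mod 43)
25·35 = 875 ≡ 15 (mod 43)
15 ≡ 15 (mod 43); signature holds.

accept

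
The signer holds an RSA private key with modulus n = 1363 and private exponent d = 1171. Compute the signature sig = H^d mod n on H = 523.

581

H^2 ≡ 523^2 = 273529 ≡ 929
H^4 ≡ 929^2 = 863041 ≡ 262
H^8 ≡ 262^2 = 68644 ≡ 494
H^16 ≡ 494^2 = 244036 ≡ 59
H^32 ≡ 59^2 = 3481 ≡ 755
H^64 ≡ 755^2 = 570025 ≡ 291
H^128 ≡ 291^2 = 84681 ≡ 175
H^256 ≡ 175^2 = 30625 ≡ 639
H^512 ≡ 639^2 = 408321 ≡ 784
H^1024 ≡ 784^2 = 614656 ≡ 1306
1171 = 1024 + 128 + 16 + 2 + 1, so H^1171 ≡ 1306·175·59·929·523 ≡ 581 (mod 1363)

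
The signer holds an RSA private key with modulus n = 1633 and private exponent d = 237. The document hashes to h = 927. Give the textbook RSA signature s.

663

Squares mod 1633: h^1≡927, h^2≡371, h^4≡469, h^8≡1139, h^16≡719, h^32≡933, h^64≡100, h^128≡202
237 = 128 + 64 + 32 + 8 + 4 + 1, so h^237 ≡ 202·100·933·1139·469·927 ≡ 663 (mod 1633)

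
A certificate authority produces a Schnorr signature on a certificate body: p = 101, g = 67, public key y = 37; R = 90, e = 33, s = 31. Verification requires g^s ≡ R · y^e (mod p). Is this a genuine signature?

genuine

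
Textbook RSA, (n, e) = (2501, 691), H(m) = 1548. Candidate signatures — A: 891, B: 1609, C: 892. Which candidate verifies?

Candidate A: Squares mod 2501: 891^1≡891, 891^2≡1064, 891^4≡1644, 891^8≡1656, 891^16≡1240, 891^32≡1986, 891^64≡119, 891^128≡1656, 891^256≡1240, 891^512≡1986; 691 = 512 + 128 + 32 + 16 + 2 + 1, so 891^691 ≡ 1986·1656·1986·1240·1064·891 ≡ 24 (mod 2501)
Candidate B: Squares mod 2501: 1609^1≡1609, 1609^2≡346, 1609^4≡2169, 1609^8≡180, 1609^16≡2388, 1609^32≡264, 1609^64≡2169, 1609^128≡180, 1609^256≡2388, 1609^512≡264; 691 = 512 + 128 + 32 + 16 + 2 + 1, so 1609^691 ≡ 264·180·264·2388·346·1609 ≡ 953 (mod 2501)
Candidate C: Squares mod 2501: 892^1≡892, 892^2≡346, 892^4≡2169, 892^8≡180, 892^16≡2388, 892^32≡264, 892^64≡2169, 892^128≡180, 892^256≡2388, 892^512≡264; 691 = 512 + 128 + 32 + 16 + 2 + 1, so 892^691 ≡ 264·180·264·2388·346·892 ≡ 1548 (mod 2501)
  → matches H(m) = 1548

C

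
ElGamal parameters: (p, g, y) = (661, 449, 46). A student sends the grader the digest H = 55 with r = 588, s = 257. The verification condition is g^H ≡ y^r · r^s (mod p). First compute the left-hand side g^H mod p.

449^2 = 201601 ≡ 657
449^4 ≡ 657^2 = 431649 ≡ 16
449^8 ≡ 16^2 = 256
449^16 ≡ 256^2 = 65536 ≡ 97
449^32 ≡ 97^2 = 9409 ≡ 155
55 = 32 + 16 + 4 + 2 + 1, so 449^55 ≡ 155·97·16·657·449 ≡ 365 (mod 661)

365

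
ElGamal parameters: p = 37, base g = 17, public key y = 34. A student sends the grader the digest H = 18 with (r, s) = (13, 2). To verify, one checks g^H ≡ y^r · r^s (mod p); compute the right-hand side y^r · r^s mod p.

34^2 = 1156 ≡ 9
34^4 ≡ 9^2 = 81 ≡ 7
34^8 ≡ 7^2 = 49 ≡ 12
13 = 8 + 4 + 1, so 34^13 ≡ 12·7·34 ≡ 7 (mod 37)
13^2 = 169 ≡ 21
y^r · r^s ≡ 7·21 = 147 ≡ 36 (mod 37)

36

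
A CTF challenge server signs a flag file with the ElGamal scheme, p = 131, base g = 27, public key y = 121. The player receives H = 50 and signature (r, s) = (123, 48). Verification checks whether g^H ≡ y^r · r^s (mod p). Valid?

yes

Left side g^H mod p:
27^2 = 729 ≡ 74
27^4 ≡ 74^2 = 5476 ≡ 105
27^8 ≡ 105^2 = 11025 ≡ 21
27^16 ≡ 21^2 = 441 ≡ 48
27^32 ≡ 48^2 = 2304 ≡ 77
50 = 32 + 16 + 2, so 27^50 ≡ 77·48·74 ≡ 107 (mod 131)
Right side y^r · r^s mod p:
121^2 = 14641 ≡ 100
121^4 ≡ 100^2 = 10000 ≡ 44
121^8 ≡ 44^2 = 1936 ≡ 102
121^16 ≡ 102^2 = 10404 ≡ 55
121^32 ≡ 55^2 = 3025 ≡ 12
121^64 ≡ 12^2 = 144 ≡ 13
123 = 64 + 32 + 16 + 8 + 2 + 1, so 121^123 ≡ 13·12·55·102·100·121 ≡ 41 (mod 131)
123^2 = 15129 ≡ 64
123^4 ≡ 64^2 = 4096 ≡ 35
123^8 ≡ 35^2 = 1225 ≡ 46
123^16 ≡ 46^2 = 2116 ≡ 20
123^32 ≡ 20^2 = 400 ≡ 7
48 = 32 + 16, so 123^48 ≡ 7·20 ≡ 9 (mod 131)
41·9 = 369 ≡ 107 (mod 131)
107 ≡ 107 (mod 131), so the signature is genuine.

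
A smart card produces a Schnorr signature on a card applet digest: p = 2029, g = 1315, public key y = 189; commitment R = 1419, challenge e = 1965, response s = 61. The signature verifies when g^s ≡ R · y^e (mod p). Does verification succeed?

g^s mod p:
1315^2 = 1729225 ≡ 517
1315^4 ≡ 517^2 = 267289 ≡ 1490
1315^8 ≡ 1490^2 = 2220100 ≡ 374
1315^16 ≡ 374^2 = 139876 ≡ 1904
1315^32 ≡ 1904^2 = 3625216 ≡ 1422
61 = 32 + 16 + 8 + 4 + 1, so 1315^61 ≡ 1422·1904·374·1490·1315 ≡ 1168 (mod 2029)
R · y^e mod p:
189^2 = 35721 ≡ 1228
189^4 ≡ 1228^2 = 1507984 ≡ 437
189^8 ≡ 437^2 = 190969 ≡ 243
189^16 ≡ 243^2 = 59049 ≡ 208
189^32 ≡ 208^2 = 43264 ≡ 655
189^64 ≡ 655^2 = 429025 ≡ 906
189^128 ≡ 906^2 = 820836 ≡ 1120
189^256 ≡ 1120^2 = 1254400 ≡ 478
189^512 ≡ 478^2 = 228484 ≡ 1236
189^1024 ≡ 1236^2 = 1527696 ≡ 1888
1965 = 1024 + 512 + 256 + 128 + 32 + 8 + 4 + 1, so 189^1965 ≡ 1888·1236·478·1120·655·243·437·189 ≡ 1700 (mod 2029)
1419·1700 = 2412300 ≡ 1848 (mod 2029)
1168 ≠ 1848; the check fails.

fails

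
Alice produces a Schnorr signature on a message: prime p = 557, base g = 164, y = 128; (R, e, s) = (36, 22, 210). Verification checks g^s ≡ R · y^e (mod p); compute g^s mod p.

164^2 = 26896 ≡ 160
164^4 ≡ 160^2 = 25600 ≡ 535
164^8 ≡ 535^2 = 286225 ≡ 484
164^16 ≡ 484^2 = 234256 ≡ 316
164^32 ≡ 316^2 = 99856 ≡ 153
164^64 ≡ 153^2 = 23409 ≡ 15
164^128 ≡ 15^2 = 225
210 = 128 + 64 + 16 + 2, so 164^210 ≡ 225·15·316·160 ≡ 265 (mod 557)

265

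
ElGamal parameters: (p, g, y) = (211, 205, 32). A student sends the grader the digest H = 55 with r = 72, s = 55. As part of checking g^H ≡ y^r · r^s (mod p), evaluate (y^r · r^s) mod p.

32^2 = 1024 ≡ 180
32^4 ≡ 180^2 = 32400 ≡ 117
32^8 ≡ 117^2 = 13689 ≡ 185
32^16 ≡ 185^2 = 34225 ≡ 43
32^32 ≡ 43^2 = 1849 ≡ 161
32^64 ≡ 161^2 = 25921 ≡ 179
72 = 64 + 8, so 32^72 ≡ 179·185 ≡ 199 (mod 211)
72^2 = 5184 ≡ 120
72^4 ≡ 120^2 = 14400 ≡ 52
72^8 ≡ 52^2 = 2704 ≡ 172
72^16 ≡ 172^2 = 29584 ≡ 44
72^32 ≡ 44^2 = 1936 ≡ 37
55 = 32 + 16 + 4 + 2 + 1, so 72^55 ≡ 37·44·52·120·72 ≡ 138 (mod 211)
y^r · r^s ≡ 199·138 = 27462 ≡ 32 (mod 211)

32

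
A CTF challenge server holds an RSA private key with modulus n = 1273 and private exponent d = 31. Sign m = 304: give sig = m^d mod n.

437

Squares mod 1273: m^1≡304, m^2≡760, m^4≡931, m^8≡1121, m^16≡190
31 = 16 + 8 + 4 + 2 + 1, so m^31 ≡ 190·1121·931·760·304 ≡ 437 (mod 1273)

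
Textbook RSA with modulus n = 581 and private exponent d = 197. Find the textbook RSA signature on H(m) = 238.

Squares mod 581: (H(m))^1≡238, (H(m))^2≡287, (H(m))^4≡448, (H(m))^8≡259, (H(m))^16≡266, (H(m))^32≡455, (H(m))^64≡189, (H(m))^128≡280
197 = 128 + 64 + 4 + 1, so (H(m))^197 ≡ 280·189·448·238 ≡ 224 (mod 581)

224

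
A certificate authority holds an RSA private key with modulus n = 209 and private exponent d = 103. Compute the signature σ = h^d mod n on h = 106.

68

h^2 ≡ 106^2 = 11236 ≡ 159
h^4 ≡ 159^2 = 25281 ≡ 201
h^8 ≡ 201^2 = 40401 ≡ 64
h^16 ≡ 64^2 = 4096 ≡ 125
h^32 ≡ 125^2 = 15625 ≡ 159
h^64 ≡ 159^2 = 25281 ≡ 201
103 = 64 + 32 + 4 + 2 + 1, so h^103 ≡ 201·159·201·159·106 ≡ 68 (mod 209)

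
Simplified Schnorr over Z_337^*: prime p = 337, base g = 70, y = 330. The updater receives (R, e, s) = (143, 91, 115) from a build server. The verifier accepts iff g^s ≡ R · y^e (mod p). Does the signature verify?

verifies

g^s mod p:
Squares mod 337: 70^1≡70, 70^2≡182, 70^4≡98, 70^8≡168, 70^16≡253, 70^32≡316, 70^64≡104
115 = 64 + 32 + 16 + 2 + 1, so 70^115 ≡ 104·316·253·182·70 ≡ 314 (mod 337)
R · y^e mod p:
Squares mod 337: 330^1≡330, 330^2≡49, 330^4≡42, 330^8≡79, 330^16≡175, 330^32≡295, 330^64≡79
91 = 64 + 16 + 8 + 2 + 1, so 330^91 ≡ 79·175·79·49·330 ≡ 252 (mod 337)
143·252 = 36036 ≡ 314 (mod 337)
314 ≡ 314 (mod 337); signature holds.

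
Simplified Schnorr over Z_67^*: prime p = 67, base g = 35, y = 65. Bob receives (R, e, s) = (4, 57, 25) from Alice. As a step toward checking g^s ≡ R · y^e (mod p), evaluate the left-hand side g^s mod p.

Squares mod 67: 35^1≡35, 35^2≡19, 35^4≡26, 35^8≡6, 35^16≡36
25 = 16 + 8 + 1, so 35^25 ≡ 36·6·35 ≡ 56 (mod 67)

56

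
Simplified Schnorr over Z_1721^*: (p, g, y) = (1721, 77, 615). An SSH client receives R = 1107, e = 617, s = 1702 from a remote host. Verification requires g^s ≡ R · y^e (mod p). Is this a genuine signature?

forged

g^s mod p:
Squares mod 1721: 77^1≡77, 77^2≡766, 77^4≡1616, 77^8≡699, 77^16≡1558, 77^32≡754, 77^64≡586, 77^128≡917, 77^256≡1041, 77^512≡1172, 77^1024≡226
1702 = 1024 + 512 + 128 + 32 + 4 + 2, so 77^1702 ≡ 226·1172·917·754·1616·766 ≡ 1097 (mod 1721)
R · y^e mod p:
Squares mod 1721: 615^1≡615, 615^2≡1326, 615^4≡1135, 615^8≡917, 615^16≡1041, 615^32≡1172, 615^64≡226, 615^128≡1167, 615^256≡578, 615^512≡210
617 = 512 + 64 + 32 + 8 + 1, so 615^617 ≡ 210·226·1172·917·615 ≡ 204 (mod 1721)
1107·204 = 225828 ≡ 377 (mod 1721)
1097 ≠ 377; the check fails.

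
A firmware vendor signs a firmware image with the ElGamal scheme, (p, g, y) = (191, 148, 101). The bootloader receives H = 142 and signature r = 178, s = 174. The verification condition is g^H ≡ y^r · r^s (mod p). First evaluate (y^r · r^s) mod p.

68

101^178 mod 191 = 147
178^174 mod 191 = 120
y^r · r^s ≡ 147·120 = 17640 ≡ 68 (mod 191)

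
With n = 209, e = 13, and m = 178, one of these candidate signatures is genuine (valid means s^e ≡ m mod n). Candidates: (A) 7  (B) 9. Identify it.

Candidate A: 7^2 = 49; 7^4 ≡ 49^2 = 2401 ≡ 102; 7^8 ≡ 102^2 = 10404 ≡ 163; 13 = 8 + 4 + 1, so 7^13 ≡ 163·102·7 ≡ 178 (mod 209)
  → matches m = 178
Candidate B: 9^2 = 81; 9^4 ≡ 81^2 = 6561 ≡ 82; 9^8 ≡ 82^2 = 6724 ≡ 36; 13 = 8 + 4 + 1, so 9^13 ≡ 36·82·9 ≡ 25 (mod 209)

A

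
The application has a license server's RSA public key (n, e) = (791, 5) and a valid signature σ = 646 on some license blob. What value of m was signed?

466

σ^5 mod 791 = 466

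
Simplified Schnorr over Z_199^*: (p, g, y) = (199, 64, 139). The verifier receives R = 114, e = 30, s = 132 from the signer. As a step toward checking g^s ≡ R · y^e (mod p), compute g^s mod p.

1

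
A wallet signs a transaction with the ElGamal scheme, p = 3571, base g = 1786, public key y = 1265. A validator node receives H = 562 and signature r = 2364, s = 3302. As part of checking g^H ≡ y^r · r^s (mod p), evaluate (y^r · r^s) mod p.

Squares mod 3571: 1265^1≡1265, 1265^2≡417, 1265^4≡2481, 1265^8≡2528, 1265^16≡2265, 1265^32≡2269, 1265^64≡2550, 1265^128≡3280, 1265^256≡2548, 1265^512≡226, 1265^1024≡1082, 1265^2048≡3007
2364 = 2048 + 256 + 32 + 16 + 8 + 4, so 1265^2364 ≡ 3007·2548·2269·2265·2528·2481 ≡ 1843 (mod 3571)
Squares mod 3571: 2364^1≡2364, 2364^2≡3452, 2364^4≡3448, 2364^8≡845, 2364^16≡3396, 2364^32≡2057, 2364^64≡3185, 2364^128≡2585, 2364^256≡884, 2364^512≡2978, 2364^1024≡1691, 2364^2048≡2681
3302 = 2048 + 1024 + 128 + 64 + 32 + 4 + 2, so 2364^3302 ≡ 2681·1691·2585·3185·2057·3448·3452 ≡ 3266 (mod 3571)
y^r · r^s ≡ 1843·3266 = 6019238 ≡ 2103 (mod 3571)

2103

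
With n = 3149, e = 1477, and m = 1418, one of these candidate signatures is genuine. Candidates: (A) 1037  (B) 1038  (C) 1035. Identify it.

A

Candidate A: Squares mod 3149: 1037^1≡1037, 1037^2≡1560, 1037^4≡2572, 1037^8≡2284, 1037^16≡1912, 1037^32≡2904, 1037^64≡194, 1037^128≡2997, 1037^256≡1061, 1037^512≡1528, 1037^1024≡1375; 1477 = 1024 + 256 + 128 + 64 + 4 + 1, so 1037^1477 ≡ 1375·1061·2997·194·2572·1037 ≡ 1418 (mod 3149)
  → matches m = 1418
Candidate B: Squares mod 3149: 1038^1≡1038, 1038^2≡486, 1038^4≡21, 1038^8≡441, 1038^16≡2392, 1038^32≡3080, 1038^64≡1612, 1038^128≡619, 1038^256≡2132, 1038^512≡1417, 1038^1024≡1976; 1477 = 1024 + 256 + 128 + 64 + 4 + 1, so 1038^1477 ≡ 1976·2132·619·1612·21·1038 ≡ 2199 (mod 3149)
Candidate C: Squares mod 3149: 1035^1≡1035, 1035^2≡565, 1035^4≡1176, 1035^8≡565, 1035^16≡1176, 1035^32≡565, 1035^64≡1176, 1035^128≡565, 1035^256≡1176, 1035^512≡565, 1035^1024≡1176; 1477 = 1024 + 256 + 128 + 64 + 4 + 1, so 1035^1477 ≡ 1176·1176·565·1176·1176·1035 ≡ 1035 (mod 3149)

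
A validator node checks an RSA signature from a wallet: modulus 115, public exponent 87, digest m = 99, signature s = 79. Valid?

yes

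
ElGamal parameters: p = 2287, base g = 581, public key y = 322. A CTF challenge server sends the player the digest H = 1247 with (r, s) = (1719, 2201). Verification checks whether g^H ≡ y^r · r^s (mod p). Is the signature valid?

Left side g^H mod p:
581^2 = 337561 ≡ 1372
581^4 ≡ 1372^2 = 1882384 ≡ 183
581^8 ≡ 183^2 = 33489 ≡ 1471
581^16 ≡ 1471^2 = 2163841 ≡ 339
581^32 ≡ 339^2 = 114921 ≡ 571
581^64 ≡ 571^2 = 326041 ≡ 1287
581^128 ≡ 1287^2 = 1656369 ≡ 581
581^256 ≡ 581^2 = 337561 ≡ 1372
581^512 ≡ 1372^2 = 1882384 ≡ 183
581^1024 ≡ 183^2 = 33489 ≡ 1471
1247 = 1024 + 128 + 64 + 16 + 8 + 4 + 2 + 1, so 581^1247 ≡ 1471·581·1287·339·1471·183·1372·581 ≡ 916 (mod 2287)
Right side y^r · r^s mod p:
322^2 = 103684 ≡ 769
322^4 ≡ 769^2 = 591361 ≡ 1315
322^8 ≡ 1315^2 = 1729225 ≡ 253
322^16 ≡ 253^2 = 64009 ≡ 2260
322^32 ≡ 2260^2 = 5107600 ≡ 729
322^64 ≡ 729^2 = 531441 ≡ 857
322^128 ≡ 857^2 = 734449 ≡ 322
322^256 ≡ 322^2 = 103684 ≡ 769
322^512 ≡ 769^2 = 591361 ≡ 1315
322^1024 ≡ 1315^2 = 1729225 ≡ 253
1719 = 1024 + 512 + 128 + 32 + 16 + 4 + 2 + 1, so 322^1719 ≡ 253·1315·322·729·2260·1315·769·322 ≡ 1751 (mod 2287)
1719^2 = 2954961 ≡ 157
1719^4 ≡ 157^2 = 24649 ≡ 1779
1719^8 ≡ 1779^2 = 3164841 ≡ 1920
1719^16 ≡ 1920^2 = 3686400 ≡ 2043
1719^32 ≡ 2043^2 = 4173849 ≡ 74
1719^64 ≡ 74^2 = 5476 ≡ 902
1719^128 ≡ 902^2 = 813604 ≡ 1719
1719^256 ≡ 1719^2 = 2954961 ≡ 157
1719^512 ≡ 157^2 = 24649 ≡ 1779
1719^1024 ≡ 1779^2 = 3164841 ≡ 1920
1719^2048 ≡ 1920^2 = 3686400 ≡ 2043
2201 = 2048 + 128 + 16 + 8 + 1, so 1719^2201 ≡ 2043·1719·2043·1920·1719 ≡ 1449 (mod 2287)
1751·1449 = 2537199 ≡ 916 (mod 2287)
916 ≡ 916 (mod 2287), so the signature is genuine.

valid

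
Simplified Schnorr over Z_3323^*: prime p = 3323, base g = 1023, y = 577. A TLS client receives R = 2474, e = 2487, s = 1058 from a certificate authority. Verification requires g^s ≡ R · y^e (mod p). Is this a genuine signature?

g^s mod p:
1023^2 = 1046529 ≡ 3107
1023^4 ≡ 3107^2 = 9653449 ≡ 134
1023^8 ≡ 134^2 = 17956 ≡ 1341
1023^16 ≡ 1341^2 = 1798281 ≡ 538
1023^32 ≡ 538^2 = 289444 ≡ 343
1023^64 ≡ 343^2 = 117649 ≡ 1344
1023^128 ≡ 1344^2 = 1806336 ≡ 1947
1023^256 ≡ 1947^2 = 3790809 ≡ 2589
1023^512 ≡ 2589^2 = 6702921 ≡ 430
1023^1024 ≡ 430^2 = 184900 ≡ 2135
1058 = 1024 + 32 + 2, so 1023^1058 ≡ 2135·343·3107 ≡ 243 (mod 3323)
R · y^e mod p:
577^2 = 332929 ≡ 629
577^4 ≡ 629^2 = 395641 ≡ 204
577^8 ≡ 204^2 = 41616 ≡ 1740
577^16 ≡ 1740^2 = 3027600 ≡ 347
577^32 ≡ 347^2 = 120409 ≡ 781
577^64 ≡ 781^2 = 609961 ≡ 1852
577^128 ≡ 1852^2 = 3429904 ≡ 568
577^256 ≡ 568^2 = 322624 ≡ 293
577^512 ≡ 293^2 = 85849 ≡ 2774
577^1024 ≡ 2774^2 = 7695076 ≡ 2331
577^2048 ≡ 2331^2 = 5433561 ≡ 456
2487 = 2048 + 256 + 128 + 32 + 16 + 4 + 2 + 1, so 577^2487 ≡ 456·293·568·781·347·204·629·577 ≡ 2900 (mod 3323)
2474·2900 = 7174600 ≡ 243 (mod 3323)
243 ≡ 243 (mod 3323); signature holds.

genuine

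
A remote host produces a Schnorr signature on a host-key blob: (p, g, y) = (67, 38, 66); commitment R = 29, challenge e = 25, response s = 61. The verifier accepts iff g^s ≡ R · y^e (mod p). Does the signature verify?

g^s mod p:
38^2 = 1444 ≡ 37
38^4 ≡ 37^2 = 1369 ≡ 29
38^8 ≡ 29^2 = 841 ≡ 37
38^16 ≡ 37^2 = 1369 ≡ 29
38^32 ≡ 29^2 = 841 ≡ 37
61 = 32 + 16 + 8 + 4 + 1, so 38^61 ≡ 37·29·37·29·38 ≡ 38 (mod 67)
R · y^e mod p:
66^2 = 4356 ≡ 1
66^4 ≡ 1^2 = 1
66^8 ≡ 1^2 = 1
66^16 ≡ 1^2 = 1
25 = 16 + 8 + 1, so 66^25 ≡ 1·1·66 ≡ 66 (mod 67)
29·66 = 1914 ≡ 38 (mod 67)
38 ≡ 38 (mod 67); signature holds.

verifies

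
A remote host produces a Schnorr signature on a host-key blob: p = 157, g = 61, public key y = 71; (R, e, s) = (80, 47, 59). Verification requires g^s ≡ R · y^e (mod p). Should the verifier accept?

reject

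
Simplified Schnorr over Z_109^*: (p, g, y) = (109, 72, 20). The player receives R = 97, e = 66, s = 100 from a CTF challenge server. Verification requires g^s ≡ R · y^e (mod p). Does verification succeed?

g^s mod p:
Squares mod 109: 72^1≡72, 72^2≡61, 72^4≡15, 72^8≡7, 72^16≡49, 72^32≡3, 72^64≡9
100 = 64 + 32 + 4, so 72^100 ≡ 9·3·15 ≡ 78 (mod 109)
R · y^e mod p:
Squares mod 109: 20^1≡20, 20^2≡73, 20^4≡97, 20^8≡35, 20^16≡26, 20^32≡22, 20^64≡48
66 = 64 + 2, so 20^66 ≡ 48·73 ≡ 16 (mod 109)
97·16 = 1552 ≡ 26 (mod 109)
78 ≠ 26; the check fails.

fails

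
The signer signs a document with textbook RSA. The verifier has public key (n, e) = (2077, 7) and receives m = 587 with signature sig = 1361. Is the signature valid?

sig^2 ≡ 1361^2 = 1852321 ≡ 1714
sig^4 ≡ 1714^2 = 2937796 ≡ 918
7 = 4 + 2 + 1, so sig^7 ≡ 918·1714·1361 ≡ 169 (mod 2077)
The recovered value 169 does not match the digest 587.

invalid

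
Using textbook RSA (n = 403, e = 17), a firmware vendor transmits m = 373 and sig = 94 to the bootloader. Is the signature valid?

valid

sig^2 ≡ 94^2 = 8836 ≡ 373
sig^4 ≡ 373^2 = 139129 ≡ 94
sig^8 ≡ 94^2 = 8836 ≡ 373
sig^16 ≡ 373^2 = 139129 ≡ 94
17 = 16 + 1, so sig^17 ≡ 94·94 ≡ 373 (mod 403)
Since 373 equals the digest 373, verification succeeds.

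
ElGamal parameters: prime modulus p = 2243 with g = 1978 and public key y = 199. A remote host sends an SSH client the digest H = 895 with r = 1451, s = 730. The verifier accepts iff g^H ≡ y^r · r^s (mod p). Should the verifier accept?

accept

Left side g^H mod p:
Squares mod 2243: 1978^1≡1978, 1978^2≡692, 1978^4≡1105, 1978^8≡833, 1978^16≡802, 1978^32≡1706, 1978^64≡1265, 1978^128≡966, 1978^256≡68, 1978^512≡138
895 = 512 + 256 + 64 + 32 + 16 + 8 + 4 + 2 + 1, so 1978^895 ≡ 138·68·1265·1706·802·833·1105·692·1978 ≡ 775 (mod 2243)
Right side y^r · r^s mod p:
Squares mod 2243: 199^1≡199, 199^2≡1470, 199^4≡891, 199^8≡2102, 199^16≡1937, 199^32≡1673, 199^64≡1908, 199^128≡75, 199^256≡1139, 199^512≡867, 199^1024≡284
1451 = 1024 + 256 + 128 + 32 + 8 + 2 + 1, so 199^1451 ≡ 284·1139·75·1673·2102·1470·199 ≡ 2041 (mod 2243)
Squares mod 2243: 1451^1≡1451, 1451^2≡1467, 1451^4≡1052, 1451^8≡905, 1451^16≡330, 1451^32≡1236, 1451^64≡213, 1451^128≡509, 1451^256≡1136, 1451^512≡771
730 = 512 + 128 + 64 + 16 + 8 + 2, so 1451^730 ≡ 771·509·213·330·905·1467 ≡ 940 (mod 2243)
2041·940 = 1918540 ≡ 775 (mod 2243)
775 ≡ 775 (mod 2243), so the signature is genuine.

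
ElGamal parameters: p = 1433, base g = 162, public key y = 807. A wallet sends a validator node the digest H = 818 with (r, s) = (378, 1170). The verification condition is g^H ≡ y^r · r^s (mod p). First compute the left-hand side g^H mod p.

1202

Squares mod 1433: 162^1≡162, 162^2≡450, 162^4≡447, 162^8≡622, 162^16≡1407, 162^32≡676, 162^64≡1282, 162^128≡1306, 162^256≡366, 162^512≡687
818 = 512 + 256 + 32 + 16 + 2, so 162^818 ≡ 687·366·676·1407·450 ≡ 1202 (mod 1433)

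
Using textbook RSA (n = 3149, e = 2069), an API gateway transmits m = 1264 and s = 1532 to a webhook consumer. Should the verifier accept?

accept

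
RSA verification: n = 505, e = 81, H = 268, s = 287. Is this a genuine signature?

forged

Squares mod 505: s^1≡287, s^2≡54, s^4≡391, s^8≡371, s^16≡281, s^32≡181, s^64≡441
81 = 64 + 16 + 1, so s^81 ≡ 441·281·287 ≡ 197 (mod 505)
The recovered value 197 does not match the digest 268.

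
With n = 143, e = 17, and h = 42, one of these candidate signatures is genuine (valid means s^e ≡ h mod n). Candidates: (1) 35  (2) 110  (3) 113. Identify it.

3

Candidate 1: Squares mod 143: 35^1≡35, 35^2≡81, 35^4≡126, 35^8≡3, 35^16≡9; 17 = 16 + 1, so 35^17 ≡ 9·35 ≡ 29 (mod 143)
Candidate 2: Squares mod 143: 110^1≡110, 110^2≡88, 110^4≡22, 110^8≡55, 110^16≡22; 17 = 16 + 1, so 110^17 ≡ 22·110 ≡ 132 (mod 143)
Candidate 3: Squares mod 143: 113^1≡113, 113^2≡42, 113^4≡48, 113^8≡16, 113^16≡113; 17 = 16 + 1, so 113^17 ≡ 113·113 ≡ 42 (mod 143)
  → matches h = 42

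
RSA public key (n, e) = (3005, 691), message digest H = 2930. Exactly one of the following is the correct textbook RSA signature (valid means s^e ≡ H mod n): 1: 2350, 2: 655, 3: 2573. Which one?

Candidate 1: Squares mod 3005: 2350^1≡2350, 2350^2≡2315, 2350^4≡1310, 2350^8≡245, 2350^16≡2930, 2350^32≡2620, 2350^64≡980, 2350^128≡1805, 2350^256≡605, 2350^512≡2420; 691 = 512 + 128 + 32 + 16 + 2 + 1, so 2350^691 ≡ 2420·1805·2620·2930·2315·2350 ≡ 75 (mod 3005)
Candidate 2: Squares mod 3005: 655^1≡655, 655^2≡2315, 655^4≡1310, 655^8≡245, 655^16≡2930, 655^32≡2620, 655^64≡980, 655^128≡1805, 655^256≡605, 655^512≡2420; 691 = 512 + 128 + 32 + 16 + 2 + 1, so 655^691 ≡ 2420·1805·2620·2930·2315·655 ≡ 2930 (mod 3005)
  → matches H = 2930
Candidate 3: Squares mod 3005: 2573^1≡2573, 2573^2≡314, 2573^4≡2436, 2573^8≡2226, 2573^16≡2836, 2573^32≡1516, 2573^64≡2436, 2573^128≡2226, 2573^256≡2836, 2573^512≡1516; 691 = 512 + 128 + 32 + 16 + 2 + 1, so 2573^691 ≡ 1516·2226·1516·2836·314·2573 ≡ 1972 (mod 3005)

2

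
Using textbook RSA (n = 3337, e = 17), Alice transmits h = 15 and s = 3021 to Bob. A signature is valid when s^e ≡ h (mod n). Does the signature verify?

s^2 ≡ 3021^2 = 9126441 ≡ 3083
s^4 ≡ 3083^2 = 9504889 ≡ 1113
s^8 ≡ 1113^2 = 1238769 ≡ 742
s^16 ≡ 742^2 = 550564 ≡ 3296
17 = 16 + 1, so s^17 ≡ 3296·3021 ≡ 2945 (mod 3337)
s^17 mod 3337 = 2945, but h = 15.

does not verify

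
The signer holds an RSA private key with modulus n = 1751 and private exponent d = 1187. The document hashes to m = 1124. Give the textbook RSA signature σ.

m^2 ≡ 1124^2 = 1263376 ≡ 905
m^4 ≡ 905^2 = 819025 ≡ 1308
m^8 ≡ 1308^2 = 1710864 ≡ 137
m^16 ≡ 137^2 = 18769 ≡ 1259
m^32 ≡ 1259^2 = 1585081 ≡ 426
m^64 ≡ 426^2 = 181476 ≡ 1123
m^128 ≡ 1123^2 = 1261129 ≡ 409
m^256 ≡ 409^2 = 167281 ≡ 936
m^512 ≡ 936^2 = 876096 ≡ 596
m^1024 ≡ 596^2 = 355216 ≡ 1514
1187 = 1024 + 128 + 32 + 2 + 1, so m^1187 ≡ 1514·409·426·905·1124 ≡ 399 (mod 1751)

399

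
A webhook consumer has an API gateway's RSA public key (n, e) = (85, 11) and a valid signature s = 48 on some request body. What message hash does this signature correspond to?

s^2 ≡ 48^2 = 2304 ≡ 9
s^4 ≡ 9^2 = 81
s^8 ≡ 81^2 = 6561 ≡ 16
11 = 8 + 2 + 1, so s^11 ≡ 16·9·48 ≡ 27 (mod 85)

27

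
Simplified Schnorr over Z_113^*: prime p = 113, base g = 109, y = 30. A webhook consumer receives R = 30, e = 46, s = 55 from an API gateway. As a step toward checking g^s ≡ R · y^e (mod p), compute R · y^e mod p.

28

30^2 = 900 ≡ 109
30^4 ≡ 109^2 = 11881 ≡ 16
30^8 ≡ 16^2 = 256 ≡ 30
30^16 ≡ 30^2 = 900 ≡ 109
30^32 ≡ 109^2 = 11881 ≡ 16
46 = 32 + 8 + 4 + 2, so 30^46 ≡ 16·30·16·109 ≡ 16 (mod 113)
R · y^e ≡ 30·16 = 480 ≡ 28 (mod 113)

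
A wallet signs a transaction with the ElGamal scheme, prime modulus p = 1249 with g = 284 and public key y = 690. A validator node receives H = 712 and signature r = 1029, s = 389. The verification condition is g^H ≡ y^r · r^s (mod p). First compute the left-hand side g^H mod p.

Squares mod 1249: 284^1≡284, 284^2≡720, 284^4≡65, 284^8≡478, 284^16≡1166, 284^32≡644, 284^64≡68, 284^128≡877, 284^256≡994, 284^512≡77
712 = 512 + 128 + 64 + 8, so 284^712 ≡ 77·877·68·478 ≡ 1241 (mod 1249)

1241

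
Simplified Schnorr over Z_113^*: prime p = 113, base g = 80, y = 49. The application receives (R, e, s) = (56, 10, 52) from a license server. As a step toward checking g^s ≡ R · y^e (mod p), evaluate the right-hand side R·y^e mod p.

105

49^2 = 2401 ≡ 28
49^4 ≡ 28^2 = 784 ≡ 106
49^8 ≡ 106^2 = 11236 ≡ 49
10 = 8 + 2, so 49^10 ≡ 49·28 ≡ 16 (mod 113)
R · y^e ≡ 56·16 = 896 ≡ 105 (mod 113)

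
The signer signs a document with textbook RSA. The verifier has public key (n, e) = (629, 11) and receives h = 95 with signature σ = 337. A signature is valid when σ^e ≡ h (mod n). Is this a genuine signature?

genuine

Squares mod 629: σ^1≡337, σ^2≡349, σ^4≡404, σ^8≡305
11 = 8 + 2 + 1, so σ^11 ≡ 305·349·337 ≡ 95 (mod 629)
σ^11 mod 629 = 95 matches h.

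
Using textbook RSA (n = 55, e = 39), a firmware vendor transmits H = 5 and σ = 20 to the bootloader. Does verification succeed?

passes

σ^2 ≡ 20^2 = 400 ≡ 15
σ^4 ≡ 15^2 = 225 ≡ 5
σ^8 ≡ 5^2 = 25
σ^16 ≡ 25^2 = 625 ≡ 20
σ^32 ≡ 20^2 = 400 ≡ 15
39 = 32 + 4 + 2 + 1, so σ^39 ≡ 15·5·15·20 ≡ 5 (mod 55)
σ^39 mod 55 = 5 matches H.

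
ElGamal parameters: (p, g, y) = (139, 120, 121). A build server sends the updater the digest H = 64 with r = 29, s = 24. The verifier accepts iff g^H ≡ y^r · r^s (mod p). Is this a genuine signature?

Left side g^H mod p:
Squares mod 139: 120^1≡120, 120^2≡83, 120^4≡78, 120^8≡107, 120^16≡51, 120^32≡99, 120^64≡71
120^64 ≡ 71 (mod 139)
Right side y^r · r^s mod p:
Squares mod 139: 121^1≡121, 121^2≡46, 121^4≡31, 121^8≡127, 121^16≡5
29 = 16 + 8 + 4 + 1, so 121^29 ≡ 5·127·31·121 ≡ 120 (mod 139)
Squares mod 139: 29^1≡29, 29^2≡7, 29^4≡49, 29^8≡38, 29^16≡54
24 = 16 + 8, so 29^24 ≡ 54·38 ≡ 106 (mod 139)
120·106 = 12720 ≡ 71 (mod 139)
71 ≡ 71 (mod 139), so the signature is genuine.

genuine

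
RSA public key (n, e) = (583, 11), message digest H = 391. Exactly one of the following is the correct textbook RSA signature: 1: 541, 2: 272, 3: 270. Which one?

3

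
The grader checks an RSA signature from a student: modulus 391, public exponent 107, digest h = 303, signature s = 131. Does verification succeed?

fails

s^107 mod 391 = 380
380 ≠ 303, so verification fails.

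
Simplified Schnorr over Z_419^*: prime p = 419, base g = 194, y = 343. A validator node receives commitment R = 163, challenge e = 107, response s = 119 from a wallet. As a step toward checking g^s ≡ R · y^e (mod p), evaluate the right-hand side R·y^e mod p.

200

343^2 = 117649 ≡ 329
343^4 ≡ 329^2 = 108241 ≡ 139
343^8 ≡ 139^2 = 19321 ≡ 47
343^16 ≡ 47^2 = 2209 ≡ 114
343^32 ≡ 114^2 = 12996 ≡ 7
343^64 ≡ 7^2 = 49
107 = 64 + 32 + 8 + 2 + 1, so 343^107 ≡ 49·7·47·329·343 ≡ 248 (mod 419)
R · y^e ≡ 163·248 = 40424 ≡ 200 (mod 419)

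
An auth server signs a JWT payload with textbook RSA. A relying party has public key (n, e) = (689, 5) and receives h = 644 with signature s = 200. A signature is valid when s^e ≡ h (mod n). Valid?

no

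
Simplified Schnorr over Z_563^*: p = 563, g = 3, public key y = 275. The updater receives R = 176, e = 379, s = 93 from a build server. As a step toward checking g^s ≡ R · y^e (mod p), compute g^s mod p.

558

Squares mod 563: 3^1≡3, 3^2≡9, 3^4≡81, 3^8≡368, 3^16≡304, 3^32≡84, 3^64≡300
93 = 64 + 16 + 8 + 4 + 1, so 3^93 ≡ 300·304·368·81·3 ≡ 558 (mod 563)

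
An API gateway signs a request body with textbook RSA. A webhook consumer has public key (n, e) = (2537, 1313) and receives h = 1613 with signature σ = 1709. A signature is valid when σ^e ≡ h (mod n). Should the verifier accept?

accept

Squares mod 2537: σ^1≡1709, σ^2≡594, σ^4≡193, σ^8≡1731, σ^16≡164, σ^32≡1526, σ^64≡2247, σ^128≡379, σ^256≡1569, σ^512≡871, σ^1024≡78
1313 = 1024 + 256 + 32 + 1, so σ^1313 ≡ 78·1569·1526·1709 ≡ 1613 (mod 2537)
σ^1313 mod 2537 = 1613 matches h.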